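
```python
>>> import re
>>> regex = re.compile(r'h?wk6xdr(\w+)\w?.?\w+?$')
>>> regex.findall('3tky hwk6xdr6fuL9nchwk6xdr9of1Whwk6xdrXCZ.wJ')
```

One capturing group, so `findall` returns just the captured substring from the one match — 1 in all.

['6fuL9nchwk6xdr9of1Whwk6xdrXCZ']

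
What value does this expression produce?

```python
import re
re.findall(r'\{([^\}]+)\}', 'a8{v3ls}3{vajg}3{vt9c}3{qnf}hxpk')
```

['v3ls', 'vajg', 'vt9c', 'qnf']

`findall` collects group 1 from each match (4 total).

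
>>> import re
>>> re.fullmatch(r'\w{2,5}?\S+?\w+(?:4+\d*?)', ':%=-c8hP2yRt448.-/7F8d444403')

This matches 2 to 5 of a word character (lazy); then one or more of a non-whitespace character (lazy), then one or more of a word character; then one or more of a literal '4', then zero or more of a digit (lazy) (non-capturing group).
`re.fullmatch` requires the pattern to consume the entire string.
Here there's no way to consume every character, so the call returns None.

None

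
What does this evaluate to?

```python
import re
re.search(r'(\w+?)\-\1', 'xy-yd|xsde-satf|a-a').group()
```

A backreference is literal: `\1` must see the identical characters the first group matched.
The match spans [1:4] → 'y-y'.

'y-y'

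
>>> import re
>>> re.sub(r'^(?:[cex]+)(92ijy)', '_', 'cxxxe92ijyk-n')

'_k-n'

The pattern matches anchored at the start of the string; then one or more of one of [cex] (non-capturing group); then the literal '92i', then the literal 'jy' (captured).
Matches: at [0:10] → 'cxxxe92ijy'.
`sub` substitutes '_' at each match site.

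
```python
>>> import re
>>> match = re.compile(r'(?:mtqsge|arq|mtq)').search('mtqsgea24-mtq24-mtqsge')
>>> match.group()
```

'mtqsge'

The regex engine tests alternatives in the order written; an earlier branch that matches wins even if a later one would match more.
`re.search` scans for the first position where the pattern succeeds.
The match spans [0:6] → 'mtqsge'.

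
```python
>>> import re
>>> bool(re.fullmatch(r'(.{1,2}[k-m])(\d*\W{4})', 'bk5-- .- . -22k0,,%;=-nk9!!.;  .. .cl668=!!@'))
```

This matches 1 to 2 of any character, then a character in [k-m] (captured); then zero or more of a digit, then exactly 4 of a non-word character (captured).
`re.fullmatch` requires the pattern to consume the entire string.
Here the pattern can't cover the whole string, so the call returns None, and `bool(None)` is False.

False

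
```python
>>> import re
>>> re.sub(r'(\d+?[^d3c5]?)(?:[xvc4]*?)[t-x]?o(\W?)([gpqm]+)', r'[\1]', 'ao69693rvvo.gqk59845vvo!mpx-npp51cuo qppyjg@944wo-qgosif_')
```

A non-greedy quantifier consumes as few characters as it can — just enough that the remainder of the pattern still matches from where it stops; whatever follows it matches normally.
The replacement refers to a captured group, so each match is rewritten using its own captured text.

'ao[69693r]k[59845v]x-npp[51]yjg@[94]osif_'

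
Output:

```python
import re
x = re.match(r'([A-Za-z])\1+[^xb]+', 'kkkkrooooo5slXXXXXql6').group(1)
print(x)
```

k

The match spans [0:21] → 'kkkkrooooo5slXXXXXql6'.
Captured: group 1 = 'k'.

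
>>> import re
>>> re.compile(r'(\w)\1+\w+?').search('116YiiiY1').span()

The backreference `\1` re-matches whatever the first group consumed, character for character.
`re.search` scans for the first position where the pattern succeeds.
The match spans [0:3] → '116'.
Captured: group 1 = '1'.

(0, 3)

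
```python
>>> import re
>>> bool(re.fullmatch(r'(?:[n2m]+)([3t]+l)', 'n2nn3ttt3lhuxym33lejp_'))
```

`re.fullmatch` is like wrapping the pattern in `^…$` (in single-line mode).
Here the string isn't matched end-to-end, so the call returns None, and `bool(None)` is False.

False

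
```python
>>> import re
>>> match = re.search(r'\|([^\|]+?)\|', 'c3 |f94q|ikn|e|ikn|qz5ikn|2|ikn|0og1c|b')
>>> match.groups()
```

`re.search` scans for the first position where the pattern succeeds.
The match spans [3:9] → '|f94q|'.
Captured: group 1 = 'f94q'.

('f94q',)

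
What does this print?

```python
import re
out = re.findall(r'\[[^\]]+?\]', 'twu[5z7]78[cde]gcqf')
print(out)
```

['[5z7]', '[cde]']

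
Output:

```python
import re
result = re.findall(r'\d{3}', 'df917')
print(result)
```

This matches exactly 3 of a digit.
Matches: at [2:5] → '917'.
No capturing groups, so `findall` returns the 1 full match string.

['917']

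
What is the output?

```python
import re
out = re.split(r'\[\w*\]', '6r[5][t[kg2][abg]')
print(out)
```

Splitting on the pattern gives 4 pieces.

['6r', '[t', '', '']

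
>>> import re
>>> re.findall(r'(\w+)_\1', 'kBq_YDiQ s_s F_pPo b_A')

['s']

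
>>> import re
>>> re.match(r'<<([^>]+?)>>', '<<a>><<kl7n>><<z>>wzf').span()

(0, 5)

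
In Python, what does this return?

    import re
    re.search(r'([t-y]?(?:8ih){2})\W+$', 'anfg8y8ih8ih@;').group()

'y8ih8ih@;'

The pattern matches optionally a character in [t-y], then the literal '8ih' repeated 2 times (captured); then one or more of a non-word character; then anchored at the end.
`re.search` tries every starting position until one works.
The match spans [5:14] → 'y8ih8ih@;'.
Captured: group 1 = 'y8ih8ih'.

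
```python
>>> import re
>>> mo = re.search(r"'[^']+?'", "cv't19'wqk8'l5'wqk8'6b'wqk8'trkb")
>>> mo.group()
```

The match spans [2:7] → "'t19'".

"'t19'"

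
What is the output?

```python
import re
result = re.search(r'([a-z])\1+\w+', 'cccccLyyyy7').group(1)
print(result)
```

c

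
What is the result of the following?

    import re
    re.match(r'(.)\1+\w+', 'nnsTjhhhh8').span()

`match` is anchored at position 0; if the pattern doesn't fit there, it returns None.
The match spans [0:10] → 'nnsTjhhhh8'.

(0, 10)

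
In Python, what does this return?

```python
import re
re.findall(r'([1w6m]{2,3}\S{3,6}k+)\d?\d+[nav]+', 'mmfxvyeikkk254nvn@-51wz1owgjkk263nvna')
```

With a single group, `findall` returns only what that group captured — 2 items.

['mmfxvyeikkk', '1wz1owgjkk']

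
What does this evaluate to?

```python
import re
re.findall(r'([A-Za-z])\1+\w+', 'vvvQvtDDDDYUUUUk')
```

['v']

`\1` has to match the exact text group 1 already captured.
Matches: at [0:16] match 'vvvQvtDDDDYUUUUk', group 1 = 'v'.
With a single group, `findall` returns only what that group captured — 1 item.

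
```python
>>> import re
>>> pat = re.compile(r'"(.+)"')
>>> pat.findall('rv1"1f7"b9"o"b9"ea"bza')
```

['1f7"b9"o"b9"ea']

Because there's exactly one group, `findall` drops the full match and keeps group 1 from the one hit.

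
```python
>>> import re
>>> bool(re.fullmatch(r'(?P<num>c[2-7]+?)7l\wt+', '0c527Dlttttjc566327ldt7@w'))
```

False

Pattern: a literal 'c', then one or more of a character in [2-7] (lazy) (captured as 'num'); then the literal '7l', then a word character; then one or more of a literal 't'.
`re.fullmatch` requires the pattern to consume the entire string.
Here the pattern can't cover the whole string, so the call returns None, and `bool(None)` is False.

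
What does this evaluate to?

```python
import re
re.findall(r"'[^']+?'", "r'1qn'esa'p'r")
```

Matches: at [1:6] → "'1qn'"; at [9:12] → "'p'".
Since nothing is captured, `findall` lists the 2 matched substrings directly.

["'1qn'", "'p'"]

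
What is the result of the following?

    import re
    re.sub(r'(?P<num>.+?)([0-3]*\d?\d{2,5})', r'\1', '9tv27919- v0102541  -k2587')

'9tv- v  -k'

This matches one or more of any character (lazy) (captured as 'num'); then zero or more of a character in [0-3], then optionally a digit, then 2 to 5 of a digit (captured).
A non-greedy quantifier consumes as few characters as it can — just enough that the remainder of the pattern still matches from where it stops; whatever follows it matches normally.
Matches: at [0:8] → '9tv27919'; at [8:18] → '- v0102541'; at [18:26] → '  -k2587'.
Each match is replaced using the text its own group 1 captured.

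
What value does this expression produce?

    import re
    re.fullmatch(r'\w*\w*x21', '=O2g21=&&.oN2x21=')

`fullmatch` succeeds only if the pattern covers the string from start to end.
Here the string isn't matched end-to-end, so the call returns None.

None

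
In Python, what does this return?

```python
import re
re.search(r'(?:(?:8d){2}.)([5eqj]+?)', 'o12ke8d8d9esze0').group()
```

The pattern matches the literal '8d' repeated 2 times, then any character (non-capturing group); then one or more of one of [5eqj] (lazy) (captured).
Unlike `match`, `search` isn't anchored — it looks for the pattern anywhere in the string.
The match spans [5:11] → '8d8d9e'.
Captured: group 1 = 'e'.

'8d8d9e'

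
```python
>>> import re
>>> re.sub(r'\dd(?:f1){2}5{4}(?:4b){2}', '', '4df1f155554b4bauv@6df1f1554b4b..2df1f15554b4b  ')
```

Each match is replaced by ''.

'auv@6df1f1554b4b..2df1f15554b4b  '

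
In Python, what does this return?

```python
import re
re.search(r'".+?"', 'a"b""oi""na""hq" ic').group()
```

The match spans [1:4] → '"b"'.

'"b"'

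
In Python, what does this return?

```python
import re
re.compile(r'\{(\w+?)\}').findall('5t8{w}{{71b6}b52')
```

Matches: at [3:6] match '{w}', group 1 = 'w'; at [7:13] match '{71b6}', group 1 = '71b6'.
With a single group, `findall` returns only what that group captured — 2 items.

['w', '71b6']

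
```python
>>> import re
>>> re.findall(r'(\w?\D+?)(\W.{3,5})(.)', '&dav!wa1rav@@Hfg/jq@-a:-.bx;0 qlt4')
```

A non-greedy quantifier consumes as few characters as it can — just enough that the remainder of the pattern still matches from where it stops; whatever follows it matches normally.
With 3 capturing groups, `findall` returns a 3-tuple per match.

[('&dav', '!wa1ra', 'v'), ('@', '@Hfg/j', 'q'), ('@', '-a:-.b', 'x')]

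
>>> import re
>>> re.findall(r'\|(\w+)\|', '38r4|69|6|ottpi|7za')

Scanning left to right: at [4:8] match '|69|', group 1 = '69'; at [9:16] match '|ottpi|', group 1 = 'ottpi'.
`findall` collects group 1 from each match (2 total).

['69', 'ottpi']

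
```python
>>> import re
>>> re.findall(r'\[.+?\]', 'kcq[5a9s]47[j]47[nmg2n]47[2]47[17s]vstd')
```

The `?` after the quantifier makes it lazy — it takes as little as possible before letting the rest of the pattern try.
Walking the string: at [3:9] → '[5a9s]'; at [11:14] → '[j]'; at [16:23] → '[nmg2n]'; at [25:28] → '[2]'; at [30:35] → '[17s]'.
No capturing groups, so `findall` returns the 5 full match strings.

['[5a9s]', '[j]', '[nmg2n]', '[2]', '[17s]']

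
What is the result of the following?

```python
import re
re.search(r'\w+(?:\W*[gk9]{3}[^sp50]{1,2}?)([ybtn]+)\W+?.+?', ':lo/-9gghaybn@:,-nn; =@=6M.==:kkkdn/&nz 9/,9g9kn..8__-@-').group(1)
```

Pattern: one or more of a word character; then zero or more of a non-word character, then exactly 3 of one of [gk9], then 1 to 2 of any character except [sp50] (lazy) (non-capturing group); then one or more of one of [ybtn] (captured); then one or more of a non-word character (lazy), then one or more of any character (lazy).
Unlike `match`, `search` isn't anchored — it looks for the pattern anywhere in the string.
The match spans [1:15] → 'lo/-9gghaybn@:'.
Captured: group 1 = 'ybn'.

'ybn'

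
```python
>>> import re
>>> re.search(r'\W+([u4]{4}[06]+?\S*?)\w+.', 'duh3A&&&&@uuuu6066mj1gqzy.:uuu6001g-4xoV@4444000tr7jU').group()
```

'&&&&@uuuu6066mj1gqzy.'

Pattern: one or more of a non-word character; then exactly 4 of one of [u4], then one or more of one of [06] (lazy), then zero or more of a non-whitespace character (lazy) (captured); then one or more of a word character, then any character.
`re.search` tries every starting position until one works.
The match spans [5:26] → '&&&&@uuuu6066mj1gqzy.'.
Captured: group 1 = 'uuuu6'.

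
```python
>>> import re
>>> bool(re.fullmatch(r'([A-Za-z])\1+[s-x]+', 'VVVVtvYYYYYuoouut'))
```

False

`fullmatch` succeeds only if the pattern covers the string from start to end.
Here the pattern can't cover the whole string, so the call returns None, and `bool(None)` is False.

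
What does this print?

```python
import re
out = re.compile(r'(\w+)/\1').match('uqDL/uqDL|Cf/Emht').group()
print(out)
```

uqDL/uqDL

`\1` has to match the exact text group 1 already captured.
With `match`, the pattern is implicitly anchored at the beginning.
The match spans [0:9] → 'uqDL/uqDL'.
Captured: group 1 = 'uqDL'.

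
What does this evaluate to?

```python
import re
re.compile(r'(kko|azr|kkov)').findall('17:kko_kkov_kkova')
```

`|` is ordered: at each position the engine commits to the first alternative that works.
One capturing group, so `findall` returns just the captured substring from each match — 3 in all.

['kko', 'kko', 'kko']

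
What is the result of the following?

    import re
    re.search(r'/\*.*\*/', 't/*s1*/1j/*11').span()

(1, 7)

The match spans [1:7] → '/*s1*/'.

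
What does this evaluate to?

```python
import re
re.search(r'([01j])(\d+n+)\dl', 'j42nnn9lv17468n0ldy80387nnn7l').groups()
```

('j', '42nnn')

Pattern: one of [01j] (captured); then one or more of a digit, then one or more of the literal 'n' (captured); then a digit, then the literal 'l'.
Unlike `match`, `search` isn't anchored — it looks for the pattern anywhere in the string.
The match spans [0:8] → 'j42nnn9l'.
Captured: group 1 = 'j', group 2 = '42nnn'.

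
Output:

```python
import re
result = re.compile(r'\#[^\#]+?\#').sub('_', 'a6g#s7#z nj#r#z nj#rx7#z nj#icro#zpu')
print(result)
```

a6g_z nj_z nj_z nj_zpu

Matches: at [3:7] → '#s7#'; at [11:14] → '#r#'; at [18:23] → '#rx7#'; at [27:33] → '#icro#'.
`sub` substitutes '_' at each match site.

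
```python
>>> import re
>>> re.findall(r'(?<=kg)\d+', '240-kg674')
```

The positive lookaround only admits positions where the adjacent text matches; those characters stay outside the span.
Matches: at [6:9] → '674'.
No capturing groups, so `findall` returns the 1 full match string.

['674']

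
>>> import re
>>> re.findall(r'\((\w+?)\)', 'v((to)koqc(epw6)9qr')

['to', 'epw6']

Matches: at [2:6] match '(to)', group 1 = 'to'; at [10:16] match '(epw6)', group 1 = 'epw6'.
One capturing group, so `findall` returns just the captured substring from each match — 2 in all.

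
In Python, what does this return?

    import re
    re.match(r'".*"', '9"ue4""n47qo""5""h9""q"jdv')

None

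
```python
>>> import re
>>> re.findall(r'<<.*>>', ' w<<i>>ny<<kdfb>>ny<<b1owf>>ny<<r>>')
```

Walking the string: at [2:35] → '<<i>>ny<<kdfb>>ny<<b1owf>>ny<<r>>'.
No capturing groups, so `findall` returns the 1 full match string.

['<<i>>ny<<kdfb>>ny<<b1owf>>ny<<r>>']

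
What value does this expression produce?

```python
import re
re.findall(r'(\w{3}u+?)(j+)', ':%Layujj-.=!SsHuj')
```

`findall` packs the 2 group values into a tuple for every match.

[('Layu', 'jj'), ('SsHu', 'j')]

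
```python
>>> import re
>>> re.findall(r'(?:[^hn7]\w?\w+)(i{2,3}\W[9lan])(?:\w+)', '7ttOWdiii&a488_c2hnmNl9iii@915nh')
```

['ii&a']

This matches any character except [hn7], then optionally a word character, then one or more of a word character (non-capturing group); then 2 to 3 of the literal 'i', then a non-word character, then one of [9lan] (captured); then one or more of a word character (non-capturing group).
`findall` collects group 1 from the one match (1 total).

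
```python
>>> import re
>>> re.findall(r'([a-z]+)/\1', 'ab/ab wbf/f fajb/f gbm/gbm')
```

`\1` is not a pattern — it's the concrete string captured by group 1, re-applied verbatim.
Matches: at [0:5] match 'ab/ab', group 1 = 'ab'; at [8:11] match 'f/f', group 1 = 'f'; at [19:26] match 'gbm/gbm', group 1 = 'gbm'.
One capturing group, so `findall` returns just the captured substring from each match — 3 in all.

['ab', 'f', 'gbm']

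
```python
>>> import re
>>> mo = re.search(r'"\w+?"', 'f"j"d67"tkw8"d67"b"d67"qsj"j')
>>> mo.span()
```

(1, 4)

`re.search` tries every starting position until one works.
The match spans [1:4] → '"j"'.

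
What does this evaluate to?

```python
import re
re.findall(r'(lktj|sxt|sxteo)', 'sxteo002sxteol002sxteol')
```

['sxt', 'sxt', 'sxt']

Alternation tries branches left to right and keeps the first one that lets the overall match succeed at that position.
One capturing group, so `findall` returns just the captured substring from each match — 3 in all.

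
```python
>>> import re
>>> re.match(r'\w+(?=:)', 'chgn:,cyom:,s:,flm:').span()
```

(0, 4)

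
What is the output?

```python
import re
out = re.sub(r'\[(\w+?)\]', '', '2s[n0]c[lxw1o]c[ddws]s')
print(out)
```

2sccs

Matches: at [2:6] → '[n0]'; at [7:14] → '[lxw1o]'; at [15:21] → '[ddws]'.
`sub` substitutes '' at each match site.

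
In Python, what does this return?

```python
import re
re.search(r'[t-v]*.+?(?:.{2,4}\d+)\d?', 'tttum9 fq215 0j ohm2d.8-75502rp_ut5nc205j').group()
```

'tttum9 fq215'

The pattern matches zero or more of a character in [t-v], then one or more of any character (lazy); then 2 to 4 of any character, then one or more of a digit (non-capturing group); then optionally a digit.
The match spans [0:12] → 'tttum9 fq215'.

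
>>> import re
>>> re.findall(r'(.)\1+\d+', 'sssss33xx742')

`\1` has to match the exact text group 1 already captured.
With a single group, `findall` returns only what that group captured — 2 items.

['s', 'x']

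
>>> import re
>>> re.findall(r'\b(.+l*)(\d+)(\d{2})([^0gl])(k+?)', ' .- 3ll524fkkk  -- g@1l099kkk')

[('3ll524fkkk  -- g@1l', '0', '99', 'k', 'k')]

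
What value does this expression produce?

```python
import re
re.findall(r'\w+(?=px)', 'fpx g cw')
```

['f']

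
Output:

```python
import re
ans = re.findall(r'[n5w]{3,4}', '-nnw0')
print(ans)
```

['nnw']

This matches 3 to 4 of one of [n5w].
Scanning left to right: at [1:4] → 'nnw'.
No capturing groups, so `findall` returns the 1 full match string.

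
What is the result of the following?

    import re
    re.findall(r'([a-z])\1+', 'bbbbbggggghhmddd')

['b', 'g', 'h', 'd']

`\1` is not a pattern — it's the concrete string captured by group 1, re-applied verbatim.
Walking the string: at [0:5] match 'bbbbb', group 1 = 'b'; at [5:10] match 'ggggg', group 1 = 'g'; at [10:12] match 'hh', group 1 = 'h'; at [13:16] match 'ddd', group 1 = 'd'.
`findall` collects group 1 from each match (4 total).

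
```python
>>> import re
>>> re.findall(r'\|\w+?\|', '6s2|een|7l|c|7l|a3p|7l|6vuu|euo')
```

Walking the string: at [3:8] → '|een|'; at [10:13] → '|c|'; at [15:20] → '|a3p|'; at [22:28] → '|6vuu|'.
No capturing groups, so `findall` returns the 4 full match strings.

['|een|', '|c|', '|a3p|', '|6vuu|']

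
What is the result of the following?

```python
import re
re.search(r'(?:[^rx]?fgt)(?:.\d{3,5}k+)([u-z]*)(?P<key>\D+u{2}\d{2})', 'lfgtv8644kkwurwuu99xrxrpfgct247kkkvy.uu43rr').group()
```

'lfgtv8644kkwurwuu99'

The match spans [0:19] → 'lfgtv8644kkwurwuu99'.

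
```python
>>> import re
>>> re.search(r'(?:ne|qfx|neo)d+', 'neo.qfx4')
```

None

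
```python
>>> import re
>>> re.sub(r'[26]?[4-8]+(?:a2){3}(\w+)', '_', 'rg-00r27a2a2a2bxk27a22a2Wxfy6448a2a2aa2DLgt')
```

Pattern: optionally one of [26], then one or more of a character in [4-8], then the literal 'a2' repeated 3 times; then one or more of a word character (captured).
Matches: at [6:43] → '27a2a2a2bxk27a22a2Wxfy6448a2a2aa2DLgt'.
Every occurrence is swapped for '_'.

'rg-00r_'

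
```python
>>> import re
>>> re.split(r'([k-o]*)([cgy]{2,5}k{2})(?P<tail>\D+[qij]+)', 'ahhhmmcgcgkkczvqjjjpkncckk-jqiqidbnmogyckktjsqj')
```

['ahhh', 'mm', 'cgcgkk', 'czvqjjjpkncckk-jqiqidbnmogyckktjsqj', '']

Pattern: zero or more of a character in [k-o] (captured); then 2 to 5 of one of [cgy], then exactly 2 of the literal 'k' (captured); then one or more of a non-digit, then one or more of one of [qij] (captured as 'tail').
Matches to split on: at [4:47] → 'mmcgcgkkczvqjjjpkncckk-jqiqidbnmogyckktjsqj'.
The group in the pattern means `split` returns the separators' captures alongside the pieces.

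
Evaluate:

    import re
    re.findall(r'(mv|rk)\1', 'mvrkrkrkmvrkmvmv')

`\1` has to match the exact text group 1 already captured.
Walking the string: at [2:6] match 'rkrk', group 1 = 'rk'; at [12:16] match 'mvmv', group 1 = 'mv'.
With a single group, `findall` returns only what that group captured — 2 items.

['rk', 'mv']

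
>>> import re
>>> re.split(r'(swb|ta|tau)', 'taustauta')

['', 'ta', 'us', 'ta', 'u', 'ta', '']

Alternation isn't longest-match — the leftmost alternative that fits at this position is chosen.
Matches to split on: at [0:2] → 'ta'; at [4:6] → 'ta'; at [7:9] → 'ta'.
`re.split` interleaves the captured-group text with the surrounding fragments.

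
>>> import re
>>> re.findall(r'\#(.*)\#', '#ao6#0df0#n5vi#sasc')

Scanning left to right: at [0:15] match '#ao6#0df0#n5vi#', group 1 = 'ao6#0df0#n5vi'.
With a single group, `findall` returns only what that group captured — 1 item.

['ao6#0df0#n5vi']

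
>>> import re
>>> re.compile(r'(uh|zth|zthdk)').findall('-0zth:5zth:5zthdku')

['zth', 'zth', 'zth']

`|` is ordered: at each position the engine commits to the first alternative that works.
Scanning left to right: at [2:5] match 'zth', group 1 = 'zth'; at [7:10] match 'zth', group 1 = 'zth'; at [12:15] match 'zth', group 1 = 'zth'.
With a single group, `findall` returns only what that group captured — 3 items.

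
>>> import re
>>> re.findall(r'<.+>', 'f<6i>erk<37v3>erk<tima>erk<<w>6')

['<6i>erk<37v3>erk<tima>erk<<w>']

Scanning left to right: at [1:30] → '<6i>erk<37v3>erk<tima>erk<<w>'.
No capturing groups, so `findall` returns the 1 full match string.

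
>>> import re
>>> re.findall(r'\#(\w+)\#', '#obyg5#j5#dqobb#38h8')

With a single group, `findall` returns only what that group captured — 2 items.

['obyg5', 'dqobb']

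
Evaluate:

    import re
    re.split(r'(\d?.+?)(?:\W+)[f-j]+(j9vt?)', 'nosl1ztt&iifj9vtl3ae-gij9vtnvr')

['', 'nosl1ztt', 'j9vt', '', 'l3ae', 'j9vt', 'nvr']

A non-greedy quantifier consumes as few characters as it can — just enough that the remainder of the pattern still matches from where it stops; whatever follows it matches normally.
Because the pattern has a capturing group, `split` also inserts each captured text between the pieces.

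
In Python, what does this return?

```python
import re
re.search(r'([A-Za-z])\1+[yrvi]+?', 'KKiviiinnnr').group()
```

After group 1 captures some text, `\1` only succeeds where that same text appears again.
Unlike `match`, `search` isn't anchored — it looks for the pattern anywhere in the string.
The match spans [0:3] → 'KKi'.
Captured: group 1 = 'K'.

'KKi'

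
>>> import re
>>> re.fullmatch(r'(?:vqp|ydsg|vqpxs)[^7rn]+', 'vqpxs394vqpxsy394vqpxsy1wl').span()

`re.fullmatch` requires the pattern to consume the entire string.
The match spans [0:26] → 'vqpxs394vqpxsy394vqpxsy1wl'.

(0, 26)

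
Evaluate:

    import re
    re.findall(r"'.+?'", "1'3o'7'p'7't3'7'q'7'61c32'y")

["'3o'", "'p'", "'t3'", "'q'", "'61c32'"]

Because the quantifier is non-greedy, it stops expanding at the earliest point where the rest of the pattern can succeed.
Scanning left to right: at [1:5] → "'3o'"; at [6:9] → "'p'"; at [10:14] → "'t3'"; at [15:18] → "'q'"; at [19:26] → "'61c32'".
`findall` yields the raw match text (5 of them) because the pattern has no groups.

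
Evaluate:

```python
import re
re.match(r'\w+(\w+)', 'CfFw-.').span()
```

This matches one or more of a word character; then one or more of a word character (captured).
`match` is anchored at position 0; if the pattern doesn't fit there, it returns None.
The match spans [0:4] → 'CfFw'.
Captured: group 1 = 'w'.

(0, 4)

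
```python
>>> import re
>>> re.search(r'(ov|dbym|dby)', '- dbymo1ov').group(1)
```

The regex engine tests alternatives in the order written; an earlier branch that matches wins even if a later one would match more.
`re.search` scans for the first position where the pattern succeeds.
The match spans [2:6] → 'dbym'.
Captured: group 1 = 'dbym'.

'dbym'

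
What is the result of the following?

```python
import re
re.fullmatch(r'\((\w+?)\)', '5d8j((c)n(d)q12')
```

None

`fullmatch` succeeds only if the pattern covers the string from start to end.
Here the pattern can't cover the whole string, so the call returns None.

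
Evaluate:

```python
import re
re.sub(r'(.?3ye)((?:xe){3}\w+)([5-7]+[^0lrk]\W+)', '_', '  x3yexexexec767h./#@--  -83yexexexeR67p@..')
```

'  __'

This matches optionally any character, then the literal '3ye' (captured); then the literal 'xe' repeated 3 times, then one or more of a word character (captured); then one or more of a character in [5-7], then any character except [0lrk], then one or more of a non-word character (captured).
Matches: at [2:26] → 'x3yexexexec767h./#@--  -'; at [26:43] → '83yexexexeR67p@..'.
Every occurrence is swapped for '_'.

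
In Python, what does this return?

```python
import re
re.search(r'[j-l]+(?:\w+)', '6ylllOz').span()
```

Pattern: one or more of a character in [j-l]; then one or more of a word character (non-capturing group).
The match spans [2:7] → 'lllOz'.

(2, 7)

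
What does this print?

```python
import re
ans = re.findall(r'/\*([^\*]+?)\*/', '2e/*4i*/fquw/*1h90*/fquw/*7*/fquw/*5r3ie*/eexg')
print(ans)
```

['4i', '1h90', '7', '5r3ie']

One capturing group, so `findall` returns just the captured substring from each match — 4 in all.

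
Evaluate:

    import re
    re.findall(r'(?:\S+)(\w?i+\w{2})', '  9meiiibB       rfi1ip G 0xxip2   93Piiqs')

This matches one or more of a non-whitespace character (non-capturing group); then optionally a word character, then one or more of a literal 'i', then exactly 2 of a word character (captured).
Scanning left to right: at [2:10] match '9meiiibB', group 1 = 'ibB'; at [17:22] match 'rfi1i', group 1 = 'i1i'; at [26:32] match '0xxip2', group 1 = 'ip2'; at [35:42] match '93Piiqs', group 1 = 'iqs'.
`findall` collects group 1 from each match (4 total).

['ibB', 'i1i', 'ip2', 'iqs']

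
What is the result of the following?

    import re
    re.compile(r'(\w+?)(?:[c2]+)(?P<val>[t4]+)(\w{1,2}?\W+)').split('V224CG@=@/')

['', 'V', '4', 'CG@=@/', '']

A non-greedy quantifier consumes as few characters as it can — just enough that the remainder of the pattern still matches from where it stops; whatever follows it matches normally.
The group in the pattern means `split` returns the separators' captures alongside the pieces.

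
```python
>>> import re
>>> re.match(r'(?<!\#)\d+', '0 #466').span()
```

`match` is anchored at position 0; if the pattern doesn't fit there, it returns None.
The match spans [0:1] → '0'.

(0, 1)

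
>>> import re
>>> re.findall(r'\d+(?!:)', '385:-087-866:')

Because the assertion is negative and zero-width, positions next to the forbidden text are skipped.
Walking the string: at [0:2] → '38'; at [5:8] → '087'; at [9:11] → '86'.
With no groups in the pattern, `findall` gives back each whole match — 3 here.

['38', '087', '86']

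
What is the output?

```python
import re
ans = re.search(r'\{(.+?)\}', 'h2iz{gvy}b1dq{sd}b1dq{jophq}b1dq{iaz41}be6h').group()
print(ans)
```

{gvy}

The `?` after the quantifier makes it lazy — it takes as little as possible before letting the rest of the pattern try.
The match spans [4:9] → '{gvy}'.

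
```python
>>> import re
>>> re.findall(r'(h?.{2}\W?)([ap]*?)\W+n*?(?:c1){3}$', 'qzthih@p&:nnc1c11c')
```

[]

The pattern matches optionally a literal 'h', then exactly 2 of any character, then optionally a non-word character (captured); then zero or more of one of [ap] (lazy) (captured); then one or more of a non-word character, then zero or more of the literal 'n' (lazy), then the literal 'c1' repeated 3 times; then anchored at the end.
`findall` packs the 2 group values into a tuple for every match.
Nothing in the string satisfies the pattern, so the list is empty.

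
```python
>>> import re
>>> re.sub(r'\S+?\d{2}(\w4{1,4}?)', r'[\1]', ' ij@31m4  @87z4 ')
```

This matches one or more of a non-whitespace character (lazy); then exactly 2 of a digit; then a word character, then 1 to 4 of the literal '4' (lazy) (captured).
Each match is replaced using the text its own group 1 captured.

' [m4]  [z4] '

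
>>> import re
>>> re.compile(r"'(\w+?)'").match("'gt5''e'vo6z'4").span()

(0, 5)

With `match`, the pattern is implicitly anchored at the beginning.
The match spans [0:5] → "'gt5'".
Captured: group 1 = 'gt5'.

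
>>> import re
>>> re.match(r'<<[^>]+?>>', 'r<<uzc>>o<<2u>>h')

With `match`, the pattern is implicitly anchored at the beginning.
Here the pattern fails at index 0, so the call returns None.

None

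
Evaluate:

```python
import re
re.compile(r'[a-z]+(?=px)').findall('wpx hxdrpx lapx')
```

['w', 'hxdr', 'la']

The `(?=…)`/`(?<=…)` assertion just peeks at neighbouring text; it doesn't advance the match position.
Scanning left to right: at [0:1] → 'w'; at [4:8] → 'hxdr'; at [11:13] → 'la'.
Since nothing is captured, `findall` lists the 3 matched substrings directly.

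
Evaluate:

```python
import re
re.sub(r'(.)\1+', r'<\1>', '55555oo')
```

After group 1 captures some text, `\1` only succeeds where that same text appears again.
Matches: at [0:5] → '55555'; at [5:7] → 'oo'.
The replacement refers to a captured group, so each match is rewritten using its own captured text.

'<5><o>'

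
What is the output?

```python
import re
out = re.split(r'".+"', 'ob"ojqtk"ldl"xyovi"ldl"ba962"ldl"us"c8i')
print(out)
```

Splitting on the pattern gives 2 pieces.

['ob', 'c8i']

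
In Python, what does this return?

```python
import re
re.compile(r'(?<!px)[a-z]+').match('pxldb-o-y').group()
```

'pxldb'

`re.match` won't scan ahead — the pattern has to work from the very first character.
The match spans [0:5] → 'pxldb'.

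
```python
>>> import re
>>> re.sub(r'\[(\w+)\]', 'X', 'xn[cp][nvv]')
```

Each match is replaced by 'X'.

'xnXX'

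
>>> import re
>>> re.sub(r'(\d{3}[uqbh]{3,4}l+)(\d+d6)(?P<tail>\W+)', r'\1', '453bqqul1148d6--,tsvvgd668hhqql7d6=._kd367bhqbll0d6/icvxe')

'453bqqultsvvgd668hhqql_kd367bhqbllicvxe'

This matches exactly 3 of a digit, then 3 to 4 of one of [uqbh], then one or more of a literal 'l' (captured); then one or more of a digit, then the literal 'd6' (captured); then one or more of a non-word character (captured as 'tail').
`\1` in the replacement pulls in group 1's text for each match.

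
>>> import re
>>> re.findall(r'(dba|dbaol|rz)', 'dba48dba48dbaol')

['dba', 'dba', 'dba']

Branches in `(...|...)` are attempted left-to-right; the first branch that allows the whole pattern to succeed is taken.
Scanning left to right: at [0:3] match 'dba', group 1 = 'dba'; at [5:8] match 'dba', group 1 = 'dba'; at [10:13] match 'dba', group 1 = 'dba'.
One capturing group, so `findall` returns just the captured substring from each match — 3 in all.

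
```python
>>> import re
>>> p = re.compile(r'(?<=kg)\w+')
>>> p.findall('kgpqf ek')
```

['pqf']

The `(?=…)`/`(?<=…)` assertion just peeks at neighbouring text; it doesn't advance the match position.
Walking the string: at [2:5] → 'pqf'.
With no groups in the pattern, `findall` gives back each whole match — 1 here.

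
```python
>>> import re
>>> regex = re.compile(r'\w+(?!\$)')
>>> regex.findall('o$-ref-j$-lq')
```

['ref', 'lq']

The negative lookahead/lookbehind blocks any match where the forbidden context is present.
Walking the string: at [3:6] → 'ref'; at [10:12] → 'lq'.
No capturing groups, so `findall` returns the 2 full match strings.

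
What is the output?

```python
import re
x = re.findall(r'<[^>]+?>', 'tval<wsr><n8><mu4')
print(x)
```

Matches: at [4:9] → '<wsr>'; at [9:13] → '<n8>'.
No capturing groups, so `findall` returns the 2 full match strings.

['<wsr>', '<n8>']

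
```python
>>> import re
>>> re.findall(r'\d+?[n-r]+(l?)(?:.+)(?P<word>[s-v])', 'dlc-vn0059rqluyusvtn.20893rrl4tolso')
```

[('l', 's')]

This matches one or more of a digit (lazy); then one or more of a character in [n-r]; then optionally a literal 'l' (captured); then one or more of any character (non-capturing group); then a character in [s-v] (captured as 'word').
Matches: at [6:34] match '0059rqluyusvtn.20893rrl4tols', groups = ('l', 's').
`findall` packs the 2 group values into a tuple for every match.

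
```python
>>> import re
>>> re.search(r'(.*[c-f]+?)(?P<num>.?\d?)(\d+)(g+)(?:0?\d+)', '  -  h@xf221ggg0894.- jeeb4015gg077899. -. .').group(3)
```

'015'

The pattern matches zero or more of any character, then one or more of a character in [c-f] (lazy) (captured); then optionally any character, then optionally a digit (captured as 'num'); then one or more of a digit (captured); then one or more of a literal 'g' (captured); then optionally the literal '0', then one or more of a digit (non-capturing group).
`re.search` tries every starting position until one works.
The match spans [0:38] → '  -  h@xf221ggg0894.- jeeb4015gg077899'.
Captured: group 1 = '  -  h@xf221ggg0894.- jee', group 2 = 'b4', group 3 = '015', group 4 = 'gg'.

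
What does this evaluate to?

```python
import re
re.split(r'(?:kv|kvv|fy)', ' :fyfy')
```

Matches to split on: at [2:4] → 'fy'; at [4:6] → 'fy'.
Splitting on the pattern gives 3 pieces.

[' :', '', '']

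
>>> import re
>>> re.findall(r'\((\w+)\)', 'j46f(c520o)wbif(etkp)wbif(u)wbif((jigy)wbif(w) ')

['c520o', 'etkp', 'u', 'jigy', 'w']

One capturing group, so `findall` returns just the captured substring from each match — 5 in all.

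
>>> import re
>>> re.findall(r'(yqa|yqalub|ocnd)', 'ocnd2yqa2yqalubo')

Branches in `(...|...)` are attempted left-to-right; the first branch that allows the whole pattern to succeed is taken.
Scanning left to right: at [0:4] match 'ocnd', group 1 = 'ocnd'; at [5:8] match 'yqa', group 1 = 'yqa'; at [9:12] match 'yqa', group 1 = 'yqa'.
One capturing group, so `findall` returns just the captured substring from each match — 3 in all.

['ocnd', 'yqa', 'yqa']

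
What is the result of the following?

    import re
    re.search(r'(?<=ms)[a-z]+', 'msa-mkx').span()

The lookaround is zero-width — it requires the adjacent text to match without consuming it, so the asserted text isn't part of the match.
Unlike `match`, `search` isn't anchored — it looks for the pattern anywhere in the string.
The match spans [2:3] → 'a'.

(2, 3)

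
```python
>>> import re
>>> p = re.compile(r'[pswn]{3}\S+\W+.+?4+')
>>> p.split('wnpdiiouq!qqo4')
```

['', '']

Pattern: exactly 3 of one of [pswn], then one or more of a non-whitespace character, then one or more of a non-word character; then one or more of any character (lazy); then one or more of a literal '4'.
Matches to split on: at [0:14] → 'wnpdiiouq!qqo4'.
Each match becomes a cut point; 2 segments remain.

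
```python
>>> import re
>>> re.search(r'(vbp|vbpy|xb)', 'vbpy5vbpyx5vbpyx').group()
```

'vbp'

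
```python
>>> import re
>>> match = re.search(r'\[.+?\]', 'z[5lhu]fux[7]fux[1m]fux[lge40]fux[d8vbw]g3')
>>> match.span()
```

A `+?`/`*?`/`{m,n}?` starts at its minimum and grows only as far as needed for what follows to match.
The match spans [1:7] → '[5lhu]'.

(1, 7)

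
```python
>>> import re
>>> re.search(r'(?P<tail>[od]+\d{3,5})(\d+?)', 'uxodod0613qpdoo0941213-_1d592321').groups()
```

('odod061', '3')

This matches one or more of one of [od], then 3 to 5 of a digit (captured as 'tail'); then one or more of a digit (lazy) (captured).
`re.search` tries every starting position until one works.
The match spans [2:10] → 'odod0613'.
Captured: group 1 = 'odod061', group 2 = '3'.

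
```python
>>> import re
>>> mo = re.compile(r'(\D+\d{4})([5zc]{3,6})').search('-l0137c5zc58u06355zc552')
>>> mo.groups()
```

('-l0137', 'c5zc5')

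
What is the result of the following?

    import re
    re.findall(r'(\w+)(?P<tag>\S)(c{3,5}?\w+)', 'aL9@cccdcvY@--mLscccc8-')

[('aL9', '@', 'cccdcvY'), ('mLs', 'c', 'ccc8')]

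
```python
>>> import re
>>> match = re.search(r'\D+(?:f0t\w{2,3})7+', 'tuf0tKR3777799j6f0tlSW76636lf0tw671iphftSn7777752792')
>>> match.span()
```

Pattern: one or more of a non-digit; then the literal 'f0t', then 2 to 3 of a word character (non-capturing group); then one or more of a literal '7'.
`search` walks the string left to right and returns the first match it finds.
The match spans [0:12] → 'tuf0tKR37777'.

(0, 12)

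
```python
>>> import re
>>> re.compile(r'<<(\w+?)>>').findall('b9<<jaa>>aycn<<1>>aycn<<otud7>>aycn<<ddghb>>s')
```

Walking the string: at [2:9] match '<<jaa>>', group 1 = 'jaa'; at [13:18] match '<<1>>', group 1 = '1'; at [22:31] match '<<otud7>>', group 1 = 'otud7'; at [35:44] match '<<ddghb>>', group 1 = 'ddghb'.
`findall` collects group 1 from each match (4 total).

['jaa', '1', 'otud7', 'ddghb']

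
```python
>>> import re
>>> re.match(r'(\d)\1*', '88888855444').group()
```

'888888'

After group 1 captures some text, `\1` only succeeds where that same text appears again.
`re.match` won't scan ahead — the pattern has to work from the very first character.
The match spans [0:6] → '888888'.
Captured: group 1 = '8'.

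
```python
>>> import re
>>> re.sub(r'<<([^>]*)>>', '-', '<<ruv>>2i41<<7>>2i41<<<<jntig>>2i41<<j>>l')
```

'-2i41-2i41-2i41-l'

Matches: at [0:7] → '<<ruv>>'; at [11:16] → '<<7>>'; at [20:31] → '<<<<jntig>>'; at [35:40] → '<<j>>'.
Every occurrence is swapped for '-'.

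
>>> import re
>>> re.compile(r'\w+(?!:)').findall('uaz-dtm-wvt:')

['uaz', 'dtm', 'wv']

`(?!…)`/`(?<!…)` only lets a position through if the neighbouring text does NOT match; no characters are consumed.
Matches: at [0:3] → 'uaz'; at [4:7] → 'dtm'; at [8:10] → 'wv'.
With no groups in the pattern, `findall` gives back each whole match — 3 here.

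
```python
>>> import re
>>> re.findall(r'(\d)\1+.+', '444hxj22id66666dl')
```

`\1` has to match the exact text group 1 already captured.
With a single group, `findall` returns only what that group captured — 1 item.

['4']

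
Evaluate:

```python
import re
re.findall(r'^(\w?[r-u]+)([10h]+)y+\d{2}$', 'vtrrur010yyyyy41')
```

Pattern: anchored at the start of the string; then optionally a word character, then one or more of a character in [r-u] (captured); then one or more of one of [10h] (captured); then one or more of the literal 'y', then exactly 2 of a digit; then anchored at the end.
Matches: at [0:16] match 'vtrrur010yyyyy41', groups = ('vtrrur', '010').
With 2 capturing groups, `findall` returns a 2-tuple per match.

[('vtrrur', '010')]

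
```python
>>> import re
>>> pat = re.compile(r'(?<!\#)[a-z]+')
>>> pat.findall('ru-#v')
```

Because the assertion is negative and zero-width, positions next to the forbidden text are skipped.
Scanning left to right: at [0:2] → 'ru'.
Since nothing is captured, `findall` lists the 1 matched substring directly.

['ru']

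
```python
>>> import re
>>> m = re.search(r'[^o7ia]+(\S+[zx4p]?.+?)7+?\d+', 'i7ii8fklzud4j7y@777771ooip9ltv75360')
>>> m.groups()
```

('7y@777771ooip9ltv',)

Pattern: one or more of any character except [o7ia]; then one or more of a non-whitespace character, then optionally one of [zx4p], then one or more of any character (lazy) (captured); then one or more of a literal '7' (lazy); then one or more of a digit.
Unlike `match`, `search` isn't anchored — it looks for the pattern anywhere in the string.
The match spans [4:35] → '8fklzud4j7y@777771ooip9ltv75360'.
Captured: group 1 = '7y@777771ooip9ltv'.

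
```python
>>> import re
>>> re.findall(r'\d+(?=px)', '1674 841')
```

Because the assertion is zero-width, the text it checks is not consumed and won't appear in the result.
With no groups in the pattern, `findall` gives back each whole match — 0 here.
Nothing in the string satisfies the pattern, so the list is empty.

[]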